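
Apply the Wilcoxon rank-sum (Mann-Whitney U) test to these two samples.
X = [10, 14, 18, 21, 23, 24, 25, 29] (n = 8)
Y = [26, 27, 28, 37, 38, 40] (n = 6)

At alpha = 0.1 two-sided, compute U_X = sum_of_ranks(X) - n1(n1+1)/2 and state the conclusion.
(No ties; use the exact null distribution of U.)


Step 1: Combine and sort all 14 observations; assign midranks.
sorted (value, group): (10,X), (14,X), (18,X), (21,X), (23,X), (24,X), (25,X), (26,Y), (27,Y), (28,Y), (29,X), (37,Y), (38,Y), (40,Y)
ranks: 10->1, 14->2, 18->3, 21->4, 23->5, 24->6, 25->7, 26->8, 27->9, 28->10, 29->11, 37->12, 38->13, 40->14
Step 2: Rank sum for X: R1 = 1 + 2 + 3 + 4 + 5 + 6 + 7 + 11 = 39.
Step 3: U_X = R1 - n1(n1+1)/2 = 39 - 8*9/2 = 39 - 36 = 3.
       U_Y = n1*n2 - U_X = 48 - 3 = 45.
Step 4: No ties, so the exact null distribution of U (based on enumerating the C(14,8) = 3003 equally likely rank assignments) gives the two-sided p-value.
Step 5: p-value = 0.004662; compare to alpha = 0.1. reject H0.

U_X = 3, p = 0.004662, reject H0 at alpha = 0.1.


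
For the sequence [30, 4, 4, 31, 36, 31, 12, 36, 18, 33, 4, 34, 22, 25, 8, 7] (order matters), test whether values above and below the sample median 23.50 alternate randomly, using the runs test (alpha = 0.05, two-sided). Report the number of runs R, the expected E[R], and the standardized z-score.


Step 1: Compute median = 23.50; label A = above, B = below.
Labels in order: ABBAAABABABABABB  (n_A = 8, n_B = 8)
Step 2: Count runs R = 12.
Step 3: Under H0 (random ordering), E[R] = 2*n_A*n_B/(n_A+n_B) + 1 = 2*8*8/16 + 1 = 9.0000.
        Var[R] = 2*n_A*n_B*(2*n_A*n_B - n_A - n_B) / ((n_A+n_B)^2 * (n_A+n_B-1)) = 14336/3840 = 3.7333.
        SD[R] = 1.9322.
Step 4: Continuity-corrected z = (R - 0.5 - E[R]) / SD[R] = (12 - 0.5 - 9.0000) / 1.9322 = 1.2939.
Step 5: Two-sided p-value via normal approximation = 2*(1 - Phi(|z|)) = 0.195709.
Step 6: alpha = 0.05. fail to reject H0.

R = 12, z = 1.2939, p = 0.195709, fail to reject H0.


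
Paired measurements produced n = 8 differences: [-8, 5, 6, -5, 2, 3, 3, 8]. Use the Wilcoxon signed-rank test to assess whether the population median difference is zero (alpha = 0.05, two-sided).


Step 1: Drop any zero differences (none here) and take |d_i|.
|d| = [8, 5, 6, 5, 2, 3, 3, 8]
Step 2: Midrank |d_i| (ties get averaged ranks).
ranks: |8|->7.5, |5|->4.5, |6|->6, |5|->4.5, |2|->1, |3|->2.5, |3|->2.5, |8|->7.5
Step 3: Attach original signs; sum ranks with positive sign and with negative sign.
W+ = 4.5 + 6 + 1 + 2.5 + 2.5 + 7.5 = 24
W- = 7.5 + 4.5 = 12
(Check: W+ + W- = 36 should equal n(n+1)/2 = 36.)
Step 4: Test statistic W = min(W+, W-) = 12.
Step 5: Ties in |d|, so use the tie-corrected normal approximation.
        E[W] = n(n+1)/4 = 8*9/4 = 18.
        Tie groups: |d|=3 (t=2), |d|=5 (t=2), |d|=8 (t=2); sum(t^3 - t) = 18.
        Var[W] = n(n+1)(2n+1)/24 - sum(t^3-t)/48 = 1224/24 - 18/48 = 50.625.
        z = (W - E[W]) / sqrt(Var[W]) = (12 - 18) / 7.1151 = -0.8433.
        Two-sided p = 2*Phi(z) = 0.399075.
Step 6: alpha = 0.05. fail to reject H0.

W+ = 24, W- = 12, W = min = 12, p = 0.399075, fail to reject H0.


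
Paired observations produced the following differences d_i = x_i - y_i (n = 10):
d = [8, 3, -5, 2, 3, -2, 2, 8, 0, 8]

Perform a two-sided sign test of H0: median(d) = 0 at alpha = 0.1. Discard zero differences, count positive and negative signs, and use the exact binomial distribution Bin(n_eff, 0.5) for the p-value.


Step 1: Discard zero differences. Original n = 10; n_eff = number of nonzero differences = 9.
Nonzero differences (with sign): +8, +3, -5, +2, +3, -2, +2, +8, +8
Step 2: Count signs: positive = 7, negative = 2.
Step 3: Under H0: P(positive) = 0.5, so the number of positives S ~ Bin(9, 0.5).
Step 4: Two-sided exact p-value = sum of Bin(9,0.5) probabilities at or below the observed probability = 0.179688.
Step 5: alpha = 0.1. fail to reject H0.

n_eff = 9, pos = 7, neg = 2, p = 0.179688, fail to reject H0.


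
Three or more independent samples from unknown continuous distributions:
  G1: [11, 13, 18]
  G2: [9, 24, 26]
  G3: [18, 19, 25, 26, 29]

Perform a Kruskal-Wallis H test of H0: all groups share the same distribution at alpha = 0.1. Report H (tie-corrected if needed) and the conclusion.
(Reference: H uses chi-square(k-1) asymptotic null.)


Step 1: Combine all N = 11 observations and assign midranks.
sorted (value, group, rank): (9,G2,1), (11,G1,2), (13,G1,3), (18,G1,4.5), (18,G3,4.5), (19,G3,6), (24,G2,7), (25,G3,8), (26,G2,9.5), (26,G3,9.5), (29,G3,11)
Step 2: Sum ranks within each group.
R_1 = 9.5 (n_1 = 3)
R_2 = 17.5 (n_2 = 3)
R_3 = 39 (n_3 = 5)
Step 3: H = 12/(N(N+1)) * sum(R_i^2/n_i) - 3(N+1)
     = 12/(11*12) * (9.5^2/3 + 17.5^2/3 + 39^2/5) - 3*12
     = 0.090909 * 436.367 - 36
     = 3.669697.
Step 4: Ties present; correction factor C = 1 - 12/(11^3 - 11) = 0.990909. Corrected H = 3.669697 / 0.990909 = 3.703364.
Step 5: Under H0, H ~ chi^2(2); p-value = 0.156973.
Step 6: alpha = 0.1. fail to reject H0.

H = 3.7034, df = 2, p = 0.156973, fail to reject H0.


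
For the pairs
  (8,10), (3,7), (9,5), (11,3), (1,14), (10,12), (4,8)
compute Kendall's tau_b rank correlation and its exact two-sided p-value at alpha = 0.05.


Step 1: Enumerate the 21 unordered pairs (i,j) with i<j and classify each by sign(x_j-x_i) * sign(y_j-y_i).
  (1,2):dx=-5,dy=-3->C; (1,3):dx=+1,dy=-5->D; (1,4):dx=+3,dy=-7->D; (1,5):dx=-7,dy=+4->D
  (1,6):dx=+2,dy=+2->C; (1,7):dx=-4,dy=-2->C; (2,3):dx=+6,dy=-2->D; (2,4):dx=+8,dy=-4->D
  (2,5):dx=-2,dy=+7->D; (2,6):dx=+7,dy=+5->C; (2,7):dx=+1,dy=+1->C; (3,4):dx=+2,dy=-2->D
  (3,5):dx=-8,dy=+9->D; (3,6):dx=+1,dy=+7->C; (3,7):dx=-5,dy=+3->D; (4,5):dx=-10,dy=+11->D
  (4,6):dx=-1,dy=+9->D; (4,7):dx=-7,dy=+5->D; (5,6):dx=+9,dy=-2->D; (5,7):dx=+3,dy=-6->D
  (6,7):dx=-6,dy=-4->C
Step 2: C = 7, D = 14, total pairs = 21.
Step 3: tau = (C - D)/(n(n-1)/2) = (7 - 14)/21 = -0.333333.
Step 4: Exact two-sided p-value (enumerate n! = 5040 permutations of y under H0): p = 0.381349.
Step 5: alpha = 0.05. fail to reject H0.

tau_b = -0.3333 (C=7, D=14), p = 0.381349, fail to reject H0.


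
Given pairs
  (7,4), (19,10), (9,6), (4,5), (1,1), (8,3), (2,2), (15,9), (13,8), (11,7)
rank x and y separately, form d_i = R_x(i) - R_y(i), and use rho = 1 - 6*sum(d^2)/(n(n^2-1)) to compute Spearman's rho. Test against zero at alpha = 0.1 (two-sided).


Step 1: Rank x and y separately (midranks; no ties here).
rank(x): 7->4, 19->10, 9->6, 4->3, 1->1, 8->5, 2->2, 15->9, 13->8, 11->7
rank(y): 4->4, 10->10, 6->6, 5->5, 1->1, 3->3, 2->2, 9->9, 8->8, 7->7
Step 2: d_i = R_x(i) - R_y(i); compute d_i^2.
  (4-4)^2=0, (10-10)^2=0, (6-6)^2=0, (3-5)^2=4, (1-1)^2=0, (5-3)^2=4, (2-2)^2=0, (9-9)^2=0, (8-8)^2=0, (7-7)^2=0
sum(d^2) = 8.
Step 3: rho = 1 - 6*8 / (10*(10^2 - 1)) = 1 - 48/990 = 0.951515.
Step 4: Under H0, t = rho * sqrt((n-2)/(1-rho^2)) = 8.7493 ~ t(8).
Step 5: Two-sided p-value from the t-distribution with 8 df = 0.000023.
Step 6: alpha = 0.1. reject H0.

rho = 0.9515, p = 0.000023, reject H0 at alpha = 0.1.


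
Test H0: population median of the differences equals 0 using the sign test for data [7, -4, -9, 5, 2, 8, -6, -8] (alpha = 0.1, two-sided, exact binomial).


Step 1: Discard zero differences. Original n = 8; n_eff = number of nonzero differences = 8.
Nonzero differences (with sign): +7, -4, -9, +5, +2, +8, -6, -8
Step 2: Count signs: positive = 4, negative = 4.
Step 3: Under H0: P(positive) = 0.5, so the number of positives S ~ Bin(8, 0.5).
Step 4: Two-sided exact p-value = sum of Bin(8,0.5) probabilities at or below the observed probability = 1.000000.
Step 5: alpha = 0.1. fail to reject H0.

n_eff = 8, pos = 4, neg = 4, p = 1.000000, fail to reject H0.


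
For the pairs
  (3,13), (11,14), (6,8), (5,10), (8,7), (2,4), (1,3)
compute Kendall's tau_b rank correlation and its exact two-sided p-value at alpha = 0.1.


Step 1: Enumerate the 21 unordered pairs (i,j) with i<j and classify each by sign(x_j-x_i) * sign(y_j-y_i).
  (1,2):dx=+8,dy=+1->C; (1,3):dx=+3,dy=-5->D; (1,4):dx=+2,dy=-3->D; (1,5):dx=+5,dy=-6->D
  (1,6):dx=-1,dy=-9->C; (1,7):dx=-2,dy=-10->C; (2,3):dx=-5,dy=-6->C; (2,4):dx=-6,dy=-4->C
  (2,5):dx=-3,dy=-7->C; (2,6):dx=-9,dy=-10->C; (2,7):dx=-10,dy=-11->C; (3,4):dx=-1,dy=+2->D
  (3,5):dx=+2,dy=-1->D; (3,6):dx=-4,dy=-4->C; (3,7):dx=-5,dy=-5->C; (4,5):dx=+3,dy=-3->D
  (4,6):dx=-3,dy=-6->C; (4,7):dx=-4,dy=-7->C; (5,6):dx=-6,dy=-3->C; (5,7):dx=-7,dy=-4->C
  (6,7):dx=-1,dy=-1->C
Step 2: C = 15, D = 6, total pairs = 21.
Step 3: tau = (C - D)/(n(n-1)/2) = (15 - 6)/21 = 0.428571.
Step 4: Exact two-sided p-value (enumerate n! = 5040 permutations of y under H0): p = 0.238889.
Step 5: alpha = 0.1. fail to reject H0.

tau_b = 0.4286 (C=15, D=6), p = 0.238889, fail to reject H0.


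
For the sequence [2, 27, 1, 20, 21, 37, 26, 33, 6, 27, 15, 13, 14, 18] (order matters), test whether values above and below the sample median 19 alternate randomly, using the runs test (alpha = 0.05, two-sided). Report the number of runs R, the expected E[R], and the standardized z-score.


Step 1: Compute median = 19; label A = above, B = below.
Labels in order: BABAAAAABABBBB  (n_A = 7, n_B = 7)
Step 2: Count runs R = 7.
Step 3: Under H0 (random ordering), E[R] = 2*n_A*n_B/(n_A+n_B) + 1 = 2*7*7/14 + 1 = 8.0000.
        Var[R] = 2*n_A*n_B*(2*n_A*n_B - n_A - n_B) / ((n_A+n_B)^2 * (n_A+n_B-1)) = 8232/2548 = 3.2308.
        SD[R] = 1.7974.
Step 4: Continuity-corrected z = (R + 0.5 - E[R]) / SD[R] = (7 + 0.5 - 8.0000) / 1.7974 = -0.2782.
Step 5: Two-sided p-value via normal approximation = 2*(1 - Phi(|z|)) = 0.780879.
Step 6: alpha = 0.05. fail to reject H0.

R = 7, z = -0.2782, p = 0.780879, fail to reject H0.


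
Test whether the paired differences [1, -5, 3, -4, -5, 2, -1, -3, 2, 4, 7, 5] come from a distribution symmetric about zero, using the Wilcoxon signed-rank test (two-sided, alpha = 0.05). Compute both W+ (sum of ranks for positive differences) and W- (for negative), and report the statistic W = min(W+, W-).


Step 1: Drop any zero differences (none here) and take |d_i|.
|d| = [1, 5, 3, 4, 5, 2, 1, 3, 2, 4, 7, 5]
Step 2: Midrank |d_i| (ties get averaged ranks).
ranks: |1|->1.5, |5|->10, |3|->5.5, |4|->7.5, |5|->10, |2|->3.5, |1|->1.5, |3|->5.5, |2|->3.5, |4|->7.5, |7|->12, |5|->10
Step 3: Attach original signs; sum ranks with positive sign and with negative sign.
W+ = 1.5 + 5.5 + 3.5 + 3.5 + 7.5 + 12 + 10 = 43.5
W- = 10 + 7.5 + 10 + 1.5 + 5.5 = 34.5
(Check: W+ + W- = 78 should equal n(n+1)/2 = 78.)
Step 4: Test statistic W = min(W+, W-) = 34.5.
Step 5: Ties in |d|, so use the tie-corrected normal approximation.
        E[W] = n(n+1)/4 = 12*13/4 = 39.
        Tie groups: |d|=1 (t=2), |d|=2 (t=2), |d|=3 (t=2), |d|=4 (t=2), |d|=5 (t=3); sum(t^3 - t) = 48.
        Var[W] = n(n+1)(2n+1)/24 - sum(t^3-t)/48 = 3900/24 - 48/48 = 161.5.
        z = (W - E[W]) / sqrt(Var[W]) = (34.5 - 39) / 12.7083 = -0.3541.
        Two-sided p = 2*Phi(z) = 0.723264.
Step 6: alpha = 0.05. fail to reject H0.

W+ = 43.5, W- = 34.5, W = min = 34.5, p = 0.723264, fail to reject H0.


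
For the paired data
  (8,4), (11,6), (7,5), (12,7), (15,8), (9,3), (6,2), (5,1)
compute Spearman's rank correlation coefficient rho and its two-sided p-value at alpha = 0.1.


Step 1: Rank x and y separately (midranks; no ties here).
rank(x): 8->4, 11->6, 7->3, 12->7, 15->8, 9->5, 6->2, 5->1
rank(y): 4->4, 6->6, 5->5, 7->7, 8->8, 3->3, 2->2, 1->1
Step 2: d_i = R_x(i) - R_y(i); compute d_i^2.
  (4-4)^2=0, (6-6)^2=0, (3-5)^2=4, (7-7)^2=0, (8-8)^2=0, (5-3)^2=4, (2-2)^2=0, (1-1)^2=0
sum(d^2) = 8.
Step 3: rho = 1 - 6*8 / (8*(8^2 - 1)) = 1 - 48/504 = 0.904762.
Step 4: Under H0, t = rho * sqrt((n-2)/(1-rho^2)) = 5.2034 ~ t(6).
Step 5: Two-sided p-value from the t-distribution with 6 df = 0.002008.
Step 6: alpha = 0.1. reject H0.

rho = 0.9048, p = 0.002008, reject H0 at alpha = 0.1.


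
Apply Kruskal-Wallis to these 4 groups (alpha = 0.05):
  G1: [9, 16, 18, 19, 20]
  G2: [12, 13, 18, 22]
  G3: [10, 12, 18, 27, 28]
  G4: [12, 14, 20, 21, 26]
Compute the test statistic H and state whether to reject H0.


Step 1: Combine all N = 19 observations and assign midranks.
sorted (value, group, rank): (9,G1,1), (10,G3,2), (12,G2,4), (12,G3,4), (12,G4,4), (13,G2,6), (14,G4,7), (16,G1,8), (18,G1,10), (18,G2,10), (18,G3,10), (19,G1,12), (20,G1,13.5), (20,G4,13.5), (21,G4,15), (22,G2,16), (26,G4,17), (27,G3,18), (28,G3,19)
Step 2: Sum ranks within each group.
R_1 = 44.5 (n_1 = 5)
R_2 = 36 (n_2 = 4)
R_3 = 53 (n_3 = 5)
R_4 = 56.5 (n_4 = 5)
Step 3: H = 12/(N(N+1)) * sum(R_i^2/n_i) - 3(N+1)
     = 12/(19*20) * (44.5^2/5 + 36^2/4 + 53^2/5 + 56.5^2/5) - 3*20
     = 0.031579 * 1920.3 - 60
     = 0.641053.
Step 4: Ties present; correction factor C = 1 - 54/(19^3 - 19) = 0.992105. Corrected H = 0.641053 / 0.992105 = 0.646154.
Step 5: Under H0, H ~ chi^2(3); p-value = 0.885790.
Step 6: alpha = 0.05. fail to reject H0.

H = 0.6462, df = 3, p = 0.885790, fail to reject H0.


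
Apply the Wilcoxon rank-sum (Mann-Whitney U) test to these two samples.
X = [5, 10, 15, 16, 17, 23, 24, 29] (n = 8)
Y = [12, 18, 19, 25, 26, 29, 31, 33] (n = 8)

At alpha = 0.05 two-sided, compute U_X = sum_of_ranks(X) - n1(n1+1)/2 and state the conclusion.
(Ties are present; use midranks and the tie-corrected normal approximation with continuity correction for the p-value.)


Step 1: Combine and sort all 16 observations; assign midranks.
sorted (value, group): (5,X), (10,X), (12,Y), (15,X), (16,X), (17,X), (18,Y), (19,Y), (23,X), (24,X), (25,Y), (26,Y), (29,X), (29,Y), (31,Y), (33,Y)
ranks: 5->1, 10->2, 12->3, 15->4, 16->5, 17->6, 18->7, 19->8, 23->9, 24->10, 25->11, 26->12, 29->13.5, 29->13.5, 31->15, 33->16
Step 2: Rank sum for X: R1 = 1 + 2 + 4 + 5 + 6 + 9 + 10 + 13.5 = 50.5.
Step 3: U_X = R1 - n1(n1+1)/2 = 50.5 - 8*9/2 = 50.5 - 36 = 14.5.
       U_Y = n1*n2 - U_X = 64 - 14.5 = 49.5.
Step 4: Ties are present, so use the tie-corrected normal approximation (with continuity correction) for the p-value.
Step 5: p-value = 0.073991; compare to alpha = 0.05. fail to reject H0.

U_X = 14.5, p = 0.073991, fail to reject H0 at alpha = 0.05.


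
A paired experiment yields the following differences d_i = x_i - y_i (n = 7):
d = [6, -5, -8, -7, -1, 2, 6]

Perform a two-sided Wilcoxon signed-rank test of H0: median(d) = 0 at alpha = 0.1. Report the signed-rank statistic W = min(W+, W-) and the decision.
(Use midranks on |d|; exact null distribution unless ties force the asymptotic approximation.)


Step 1: Drop any zero differences (none here) and take |d_i|.
|d| = [6, 5, 8, 7, 1, 2, 6]
Step 2: Midrank |d_i| (ties get averaged ranks).
ranks: |6|->4.5, |5|->3, |8|->7, |7|->6, |1|->1, |2|->2, |6|->4.5
Step 3: Attach original signs; sum ranks with positive sign and with negative sign.
W+ = 4.5 + 2 + 4.5 = 11
W- = 3 + 7 + 6 + 1 = 17
(Check: W+ + W- = 28 should equal n(n+1)/2 = 28.)
Step 4: Test statistic W = min(W+, W-) = 11.
Step 5: Ties in |d|, so use the tie-corrected normal approximation.
        E[W] = n(n+1)/4 = 7*8/4 = 14.
        Tie groups: |d|=6 (t=2); sum(t^3 - t) = 6.
        Var[W] = n(n+1)(2n+1)/24 - sum(t^3-t)/48 = 840/24 - 6/48 = 34.875.
        z = (W - E[W]) / sqrt(Var[W]) = (11 - 14) / 5.9055 = -0.5080.
        Two-sided p = 2*Phi(z) = 0.611453.
Step 6: alpha = 0.1. fail to reject H0.

W+ = 11, W- = 17, W = min = 11, p = 0.611453, fail to reject H0.


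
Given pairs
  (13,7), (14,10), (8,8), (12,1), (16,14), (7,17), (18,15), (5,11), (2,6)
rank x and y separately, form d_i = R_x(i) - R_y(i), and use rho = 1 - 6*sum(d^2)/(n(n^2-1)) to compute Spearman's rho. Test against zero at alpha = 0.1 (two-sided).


Step 1: Rank x and y separately (midranks; no ties here).
rank(x): 13->6, 14->7, 8->4, 12->5, 16->8, 7->3, 18->9, 5->2, 2->1
rank(y): 7->3, 10->5, 8->4, 1->1, 14->7, 17->9, 15->8, 11->6, 6->2
Step 2: d_i = R_x(i) - R_y(i); compute d_i^2.
  (6-3)^2=9, (7-5)^2=4, (4-4)^2=0, (5-1)^2=16, (8-7)^2=1, (3-9)^2=36, (9-8)^2=1, (2-6)^2=16, (1-2)^2=1
sum(d^2) = 84.
Step 3: rho = 1 - 6*84 / (9*(9^2 - 1)) = 1 - 504/720 = 0.300000.
Step 4: Under H0, t = rho * sqrt((n-2)/(1-rho^2)) = 0.8321 ~ t(7).
Step 5: Two-sided p-value from the t-distribution with 7 df = 0.432845.
Step 6: alpha = 0.1. fail to reject H0.

rho = 0.3000, p = 0.432845, fail to reject H0 at alpha = 0.1.


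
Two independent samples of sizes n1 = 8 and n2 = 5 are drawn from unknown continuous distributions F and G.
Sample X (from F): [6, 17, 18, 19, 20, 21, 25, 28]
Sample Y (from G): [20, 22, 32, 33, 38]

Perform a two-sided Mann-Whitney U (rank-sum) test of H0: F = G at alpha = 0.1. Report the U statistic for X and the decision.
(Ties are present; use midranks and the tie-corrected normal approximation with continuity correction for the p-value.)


Step 1: Combine and sort all 13 observations; assign midranks.
sorted (value, group): (6,X), (17,X), (18,X), (19,X), (20,X), (20,Y), (21,X), (22,Y), (25,X), (28,X), (32,Y), (33,Y), (38,Y)
ranks: 6->1, 17->2, 18->3, 19->4, 20->5.5, 20->5.5, 21->7, 22->8, 25->9, 28->10, 32->11, 33->12, 38->13
Step 2: Rank sum for X: R1 = 1 + 2 + 3 + 4 + 5.5 + 7 + 9 + 10 = 41.5.
Step 3: U_X = R1 - n1(n1+1)/2 = 41.5 - 8*9/2 = 41.5 - 36 = 5.5.
       U_Y = n1*n2 - U_X = 40 - 5.5 = 34.5.
Step 4: Ties are present, so use the tie-corrected normal approximation (with continuity correction) for the p-value.
Step 5: p-value = 0.040149; compare to alpha = 0.1. reject H0.

U_X = 5.5, p = 0.040149, reject H0 at alpha = 0.1.


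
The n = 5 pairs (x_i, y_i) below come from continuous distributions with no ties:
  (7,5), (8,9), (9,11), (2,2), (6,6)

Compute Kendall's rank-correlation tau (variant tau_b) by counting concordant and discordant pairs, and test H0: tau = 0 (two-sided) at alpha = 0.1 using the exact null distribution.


Step 1: Enumerate the 10 unordered pairs (i,j) with i<j and classify each by sign(x_j-x_i) * sign(y_j-y_i).
  (1,2):dx=+1,dy=+4->C; (1,3):dx=+2,dy=+6->C; (1,4):dx=-5,dy=-3->C; (1,5):dx=-1,dy=+1->D
  (2,3):dx=+1,dy=+2->C; (2,4):dx=-6,dy=-7->C; (2,5):dx=-2,dy=-3->C; (3,4):dx=-7,dy=-9->C
  (3,5):dx=-3,dy=-5->C; (4,5):dx=+4,dy=+4->C
Step 2: C = 9, D = 1, total pairs = 10.
Step 3: tau = (C - D)/(n(n-1)/2) = (9 - 1)/10 = 0.800000.
Step 4: Exact two-sided p-value (enumerate n! = 120 permutations of y under H0): p = 0.083333.
Step 5: alpha = 0.1. reject H0.

tau_b = 0.8000 (C=9, D=1), p = 0.083333, reject H0.


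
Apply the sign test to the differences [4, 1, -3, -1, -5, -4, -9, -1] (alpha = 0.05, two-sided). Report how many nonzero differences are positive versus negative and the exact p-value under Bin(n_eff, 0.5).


Step 1: Discard zero differences. Original n = 8; n_eff = number of nonzero differences = 8.
Nonzero differences (with sign): +4, +1, -3, -1, -5, -4, -9, -1
Step 2: Count signs: positive = 2, negative = 6.
Step 3: Under H0: P(positive) = 0.5, so the number of positives S ~ Bin(8, 0.5).
Step 4: Two-sided exact p-value = sum of Bin(8,0.5) probabilities at or below the observed probability = 0.289062.
Step 5: alpha = 0.05. fail to reject H0.

n_eff = 8, pos = 2, neg = 6, p = 0.289062, fail to reject H0.


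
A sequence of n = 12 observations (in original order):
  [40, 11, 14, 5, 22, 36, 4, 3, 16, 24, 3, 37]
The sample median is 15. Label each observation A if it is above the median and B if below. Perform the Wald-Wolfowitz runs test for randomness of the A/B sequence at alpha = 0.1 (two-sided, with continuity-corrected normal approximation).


Step 1: Compute median = 15; label A = above, B = below.
Labels in order: ABBBAABBAABA  (n_A = 6, n_B = 6)
Step 2: Count runs R = 7.
Step 3: Under H0 (random ordering), E[R] = 2*n_A*n_B/(n_A+n_B) + 1 = 2*6*6/12 + 1 = 7.0000.
        Var[R] = 2*n_A*n_B*(2*n_A*n_B - n_A - n_B) / ((n_A+n_B)^2 * (n_A+n_B-1)) = 4320/1584 = 2.7273.
        SD[R] = 1.6514.
Step 4: R = E[R], so z = 0 with no continuity correction.
Step 5: Two-sided p-value via normal approximation = 2*(1 - Phi(|z|)) = 1.000000.
Step 6: alpha = 0.1. fail to reject H0.

R = 7, z = 0.0000, p = 1.000000, fail to reject H0.


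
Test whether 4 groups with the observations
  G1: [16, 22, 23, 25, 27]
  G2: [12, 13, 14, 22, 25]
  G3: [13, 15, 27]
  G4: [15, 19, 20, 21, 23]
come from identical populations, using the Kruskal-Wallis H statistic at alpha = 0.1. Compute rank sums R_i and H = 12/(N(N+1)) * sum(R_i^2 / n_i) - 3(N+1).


Step 1: Combine all N = 18 observations and assign midranks.
sorted (value, group, rank): (12,G2,1), (13,G2,2.5), (13,G3,2.5), (14,G2,4), (15,G3,5.5), (15,G4,5.5), (16,G1,7), (19,G4,8), (20,G4,9), (21,G4,10), (22,G1,11.5), (22,G2,11.5), (23,G1,13.5), (23,G4,13.5), (25,G1,15.5), (25,G2,15.5), (27,G1,17.5), (27,G3,17.5)
Step 2: Sum ranks within each group.
R_1 = 65 (n_1 = 5)
R_2 = 34.5 (n_2 = 5)
R_3 = 25.5 (n_3 = 3)
R_4 = 46 (n_4 = 5)
Step 3: H = 12/(N(N+1)) * sum(R_i^2/n_i) - 3(N+1)
     = 12/(18*19) * (65^2/5 + 34.5^2/5 + 25.5^2/3 + 46^2/5) - 3*19
     = 0.035088 * 1723 - 57
     = 3.456140.
Step 4: Ties present; correction factor C = 1 - 36/(18^3 - 18) = 0.993808. Corrected H = 3.456140 / 0.993808 = 3.477674.
Step 5: Under H0, H ~ chi^2(3); p-value = 0.323669.
Step 6: alpha = 0.1. fail to reject H0.

H = 3.4777, df = 3, p = 0.323669, fail to reject H0.


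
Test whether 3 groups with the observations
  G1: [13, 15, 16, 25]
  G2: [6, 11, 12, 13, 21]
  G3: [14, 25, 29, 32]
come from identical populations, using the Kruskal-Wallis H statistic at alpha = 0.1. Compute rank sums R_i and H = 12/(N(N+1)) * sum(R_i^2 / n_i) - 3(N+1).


Step 1: Combine all N = 13 observations and assign midranks.
sorted (value, group, rank): (6,G2,1), (11,G2,2), (12,G2,3), (13,G1,4.5), (13,G2,4.5), (14,G3,6), (15,G1,7), (16,G1,8), (21,G2,9), (25,G1,10.5), (25,G3,10.5), (29,G3,12), (32,G3,13)
Step 2: Sum ranks within each group.
R_1 = 30 (n_1 = 4)
R_2 = 19.5 (n_2 = 5)
R_3 = 41.5 (n_3 = 4)
Step 3: H = 12/(N(N+1)) * sum(R_i^2/n_i) - 3(N+1)
     = 12/(13*14) * (30^2/4 + 19.5^2/5 + 41.5^2/4) - 3*14
     = 0.065934 * 731.612 - 42
     = 6.238187.
Step 4: Ties present; correction factor C = 1 - 12/(13^3 - 13) = 0.994505. Corrected H = 6.238187 / 0.994505 = 6.272652.
Step 5: Under H0, H ~ chi^2(2); p-value = 0.043442.
Step 6: alpha = 0.1. reject H0.

H = 6.2727, df = 2, p = 0.043442, reject H0.


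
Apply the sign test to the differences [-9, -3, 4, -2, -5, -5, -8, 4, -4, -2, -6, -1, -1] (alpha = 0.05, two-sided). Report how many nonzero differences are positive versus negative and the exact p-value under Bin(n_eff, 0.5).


Step 1: Discard zero differences. Original n = 13; n_eff = number of nonzero differences = 13.
Nonzero differences (with sign): -9, -3, +4, -2, -5, -5, -8, +4, -4, -2, -6, -1, -1
Step 2: Count signs: positive = 2, negative = 11.
Step 3: Under H0: P(positive) = 0.5, so the number of positives S ~ Bin(13, 0.5).
Step 4: Two-sided exact p-value = sum of Bin(13,0.5) probabilities at or below the observed probability = 0.022461.
Step 5: alpha = 0.05. reject H0.

n_eff = 13, pos = 2, neg = 11, p = 0.022461, reject H0.


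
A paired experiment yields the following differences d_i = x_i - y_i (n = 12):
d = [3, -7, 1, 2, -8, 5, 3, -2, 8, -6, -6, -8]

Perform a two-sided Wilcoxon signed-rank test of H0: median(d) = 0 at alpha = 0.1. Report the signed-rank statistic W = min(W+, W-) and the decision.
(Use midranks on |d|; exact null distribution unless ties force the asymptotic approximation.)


Step 1: Drop any zero differences (none here) and take |d_i|.
|d| = [3, 7, 1, 2, 8, 5, 3, 2, 8, 6, 6, 8]
Step 2: Midrank |d_i| (ties get averaged ranks).
ranks: |3|->4.5, |7|->9, |1|->1, |2|->2.5, |8|->11, |5|->6, |3|->4.5, |2|->2.5, |8|->11, |6|->7.5, |6|->7.5, |8|->11
Step 3: Attach original signs; sum ranks with positive sign and with negative sign.
W+ = 4.5 + 1 + 2.5 + 6 + 4.5 + 11 = 29.5
W- = 9 + 11 + 2.5 + 7.5 + 7.5 + 11 = 48.5
(Check: W+ + W- = 78 should equal n(n+1)/2 = 78.)
Step 4: Test statistic W = min(W+, W-) = 29.5.
Step 5: Ties in |d|, so use the tie-corrected normal approximation.
        E[W] = n(n+1)/4 = 12*13/4 = 39.
        Tie groups: |d|=2 (t=2), |d|=3 (t=2), |d|=6 (t=2), |d|=8 (t=3); sum(t^3 - t) = 42.
        Var[W] = n(n+1)(2n+1)/24 - sum(t^3-t)/48 = 3900/24 - 42/48 = 161.625.
        z = (W - E[W]) / sqrt(Var[W]) = (29.5 - 39) / 12.7132 = -0.7473.
        Two-sided p = 2*Phi(z) = 0.454909.
Step 6: alpha = 0.1. fail to reject H0.

W+ = 29.5, W- = 48.5, W = min = 29.5, p = 0.454909, fail to reject H0.


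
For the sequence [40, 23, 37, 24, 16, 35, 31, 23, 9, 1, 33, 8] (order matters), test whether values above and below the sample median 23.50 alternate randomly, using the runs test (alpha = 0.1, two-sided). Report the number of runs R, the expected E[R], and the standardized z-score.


Step 1: Compute median = 23.50; label A = above, B = below.
Labels in order: ABAABAABBBAB  (n_A = 6, n_B = 6)
Step 2: Count runs R = 8.
Step 3: Under H0 (random ordering), E[R] = 2*n_A*n_B/(n_A+n_B) + 1 = 2*6*6/12 + 1 = 7.0000.
        Var[R] = 2*n_A*n_B*(2*n_A*n_B - n_A - n_B) / ((n_A+n_B)^2 * (n_A+n_B-1)) = 4320/1584 = 2.7273.
        SD[R] = 1.6514.
Step 4: Continuity-corrected z = (R - 0.5 - E[R]) / SD[R] = (8 - 0.5 - 7.0000) / 1.6514 = 0.3028.
Step 5: Two-sided p-value via normal approximation = 2*(1 - Phi(|z|)) = 0.762069.
Step 6: alpha = 0.1. fail to reject H0.

R = 8, z = 0.3028, p = 0.762069, fail to reject H0.


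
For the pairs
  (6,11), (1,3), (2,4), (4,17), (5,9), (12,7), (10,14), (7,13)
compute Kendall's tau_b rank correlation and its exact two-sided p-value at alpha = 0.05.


Step 1: Enumerate the 28 unordered pairs (i,j) with i<j and classify each by sign(x_j-x_i) * sign(y_j-y_i).
  (1,2):dx=-5,dy=-8->C; (1,3):dx=-4,dy=-7->C; (1,4):dx=-2,dy=+6->D; (1,5):dx=-1,dy=-2->C
  (1,6):dx=+6,dy=-4->D; (1,7):dx=+4,dy=+3->C; (1,8):dx=+1,dy=+2->C; (2,3):dx=+1,dy=+1->C
  (2,4):dx=+3,dy=+14->C; (2,5):dx=+4,dy=+6->C; (2,6):dx=+11,dy=+4->C; (2,7):dx=+9,dy=+11->C
  (2,8):dx=+6,dy=+10->C; (3,4):dx=+2,dy=+13->C; (3,5):dx=+3,dy=+5->C; (3,6):dx=+10,dy=+3->C
  (3,7):dx=+8,dy=+10->C; (3,8):dx=+5,dy=+9->C; (4,5):dx=+1,dy=-8->D; (4,6):dx=+8,dy=-10->D
  (4,7):dx=+6,dy=-3->D; (4,8):dx=+3,dy=-4->D; (5,6):dx=+7,dy=-2->D; (5,7):dx=+5,dy=+5->C
  (5,8):dx=+2,dy=+4->C; (6,7):dx=-2,dy=+7->D; (6,8):dx=-5,dy=+6->D; (7,8):dx=-3,dy=-1->C
Step 2: C = 19, D = 9, total pairs = 28.
Step 3: tau = (C - D)/(n(n-1)/2) = (19 - 9)/28 = 0.357143.
Step 4: Exact two-sided p-value (enumerate n! = 40320 permutations of y under H0): p = 0.275099.
Step 5: alpha = 0.05. fail to reject H0.

tau_b = 0.3571 (C=19, D=9), p = 0.275099, fail to reject H0.


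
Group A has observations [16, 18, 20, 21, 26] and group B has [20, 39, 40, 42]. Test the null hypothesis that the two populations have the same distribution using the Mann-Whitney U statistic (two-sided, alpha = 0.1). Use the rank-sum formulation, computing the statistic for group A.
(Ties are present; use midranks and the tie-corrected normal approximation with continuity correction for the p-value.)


Step 1: Combine and sort all 9 observations; assign midranks.
sorted (value, group): (16,X), (18,X), (20,X), (20,Y), (21,X), (26,X), (39,Y), (40,Y), (42,Y)
ranks: 16->1, 18->2, 20->3.5, 20->3.5, 21->5, 26->6, 39->7, 40->8, 42->9
Step 2: Rank sum for X: R1 = 1 + 2 + 3.5 + 5 + 6 = 17.5.
Step 3: U_X = R1 - n1(n1+1)/2 = 17.5 - 5*6/2 = 17.5 - 15 = 2.5.
       U_Y = n1*n2 - U_X = 20 - 2.5 = 17.5.
Step 4: Ties are present, so use the tie-corrected normal approximation (with continuity correction) for the p-value.
Step 5: p-value = 0.085100; compare to alpha = 0.1. reject H0.

U_X = 2.5, p = 0.085100, reject H0 at alpha = 0.1.


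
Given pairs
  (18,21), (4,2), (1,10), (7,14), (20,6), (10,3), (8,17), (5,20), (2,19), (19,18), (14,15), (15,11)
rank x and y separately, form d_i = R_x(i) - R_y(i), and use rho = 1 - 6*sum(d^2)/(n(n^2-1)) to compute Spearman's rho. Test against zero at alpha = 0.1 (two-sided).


Step 1: Rank x and y separately (midranks; no ties here).
rank(x): 18->10, 4->3, 1->1, 7->5, 20->12, 10->7, 8->6, 5->4, 2->2, 19->11, 14->8, 15->9
rank(y): 21->12, 2->1, 10->4, 14->6, 6->3, 3->2, 17->8, 20->11, 19->10, 18->9, 15->7, 11->5
Step 2: d_i = R_x(i) - R_y(i); compute d_i^2.
  (10-12)^2=4, (3-1)^2=4, (1-4)^2=9, (5-6)^2=1, (12-3)^2=81, (7-2)^2=25, (6-8)^2=4, (4-11)^2=49, (2-10)^2=64, (11-9)^2=4, (8-7)^2=1, (9-5)^2=16
sum(d^2) = 262.
Step 3: rho = 1 - 6*262 / (12*(12^2 - 1)) = 1 - 1572/1716 = 0.083916.
Step 4: Under H0, t = rho * sqrt((n-2)/(1-rho^2)) = 0.2663 ~ t(10).
Step 5: Two-sided p-value from the t-distribution with 10 df = 0.795415.
Step 6: alpha = 0.1. fail to reject H0.

rho = 0.0839, p = 0.795415, fail to reject H0 at alpha = 0.1.


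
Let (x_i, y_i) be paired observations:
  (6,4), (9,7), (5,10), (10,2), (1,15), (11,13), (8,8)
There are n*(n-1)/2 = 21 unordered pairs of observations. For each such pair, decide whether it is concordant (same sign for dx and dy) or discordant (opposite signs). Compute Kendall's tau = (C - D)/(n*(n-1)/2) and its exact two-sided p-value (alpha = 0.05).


Step 1: Enumerate the 21 unordered pairs (i,j) with i<j and classify each by sign(x_j-x_i) * sign(y_j-y_i).
  (1,2):dx=+3,dy=+3->C; (1,3):dx=-1,dy=+6->D; (1,4):dx=+4,dy=-2->D; (1,5):dx=-5,dy=+11->D
  (1,6):dx=+5,dy=+9->C; (1,7):dx=+2,dy=+4->C; (2,3):dx=-4,dy=+3->D; (2,4):dx=+1,dy=-5->D
  (2,5):dx=-8,dy=+8->D; (2,6):dx=+2,dy=+6->C; (2,7):dx=-1,dy=+1->D; (3,4):dx=+5,dy=-8->D
  (3,5):dx=-4,dy=+5->D; (3,6):dx=+6,dy=+3->C; (3,7):dx=+3,dy=-2->D; (4,5):dx=-9,dy=+13->D
  (4,6):dx=+1,dy=+11->C; (4,7):dx=-2,dy=+6->D; (5,6):dx=+10,dy=-2->D; (5,7):dx=+7,dy=-7->D
  (6,7):dx=-3,dy=-5->C
Step 2: C = 7, D = 14, total pairs = 21.
Step 3: tau = (C - D)/(n(n-1)/2) = (7 - 14)/21 = -0.333333.
Step 4: Exact two-sided p-value (enumerate n! = 5040 permutations of y under H0): p = 0.381349.
Step 5: alpha = 0.05. fail to reject H0.

tau_b = -0.3333 (C=7, D=14), p = 0.381349, fail to reject H0.


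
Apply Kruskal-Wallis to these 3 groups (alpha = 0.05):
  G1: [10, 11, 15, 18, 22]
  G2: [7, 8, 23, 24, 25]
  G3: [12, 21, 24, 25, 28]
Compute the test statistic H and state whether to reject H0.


Step 1: Combine all N = 15 observations and assign midranks.
sorted (value, group, rank): (7,G2,1), (8,G2,2), (10,G1,3), (11,G1,4), (12,G3,5), (15,G1,6), (18,G1,7), (21,G3,8), (22,G1,9), (23,G2,10), (24,G2,11.5), (24,G3,11.5), (25,G2,13.5), (25,G3,13.5), (28,G3,15)
Step 2: Sum ranks within each group.
R_1 = 29 (n_1 = 5)
R_2 = 38 (n_2 = 5)
R_3 = 53 (n_3 = 5)
Step 3: H = 12/(N(N+1)) * sum(R_i^2/n_i) - 3(N+1)
     = 12/(15*16) * (29^2/5 + 38^2/5 + 53^2/5) - 3*16
     = 0.050000 * 1018.8 - 48
     = 2.940000.
Step 4: Ties present; correction factor C = 1 - 12/(15^3 - 15) = 0.996429. Corrected H = 2.940000 / 0.996429 = 2.950538.
Step 5: Under H0, H ~ chi^2(2); p-value = 0.228717.
Step 6: alpha = 0.05. fail to reject H0.

H = 2.9505, df = 2, p = 0.228717, fail to reject H0.


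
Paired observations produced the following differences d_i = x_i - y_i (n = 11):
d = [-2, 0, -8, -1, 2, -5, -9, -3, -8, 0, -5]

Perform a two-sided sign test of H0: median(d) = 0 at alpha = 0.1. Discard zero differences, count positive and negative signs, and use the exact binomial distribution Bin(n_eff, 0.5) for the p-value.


Step 1: Discard zero differences. Original n = 11; n_eff = number of nonzero differences = 9.
Nonzero differences (with sign): -2, -8, -1, +2, -5, -9, -3, -8, -5
Step 2: Count signs: positive = 1, negative = 8.
Step 3: Under H0: P(positive) = 0.5, so the number of positives S ~ Bin(9, 0.5).
Step 4: Two-sided exact p-value = sum of Bin(9,0.5) probabilities at or below the observed probability = 0.039062.
Step 5: alpha = 0.1. reject H0.

n_eff = 9, pos = 1, neg = 8, p = 0.039062, reject H0.


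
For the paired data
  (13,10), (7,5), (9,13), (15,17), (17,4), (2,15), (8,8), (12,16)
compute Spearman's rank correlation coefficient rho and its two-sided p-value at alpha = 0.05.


Step 1: Rank x and y separately (midranks; no ties here).
rank(x): 13->6, 7->2, 9->4, 15->7, 17->8, 2->1, 8->3, 12->5
rank(y): 10->4, 5->2, 13->5, 17->8, 4->1, 15->6, 8->3, 16->7
Step 2: d_i = R_x(i) - R_y(i); compute d_i^2.
  (6-4)^2=4, (2-2)^2=0, (4-5)^2=1, (7-8)^2=1, (8-1)^2=49, (1-6)^2=25, (3-3)^2=0, (5-7)^2=4
sum(d^2) = 84.
Step 3: rho = 1 - 6*84 / (8*(8^2 - 1)) = 1 - 504/504 = 0.000000.
Step 4: Under H0, t = rho * sqrt((n-2)/(1-rho^2)) = 0.0000 ~ t(6).
Step 5: Two-sided p-value from the t-distribution with 6 df = 1.000000.
Step 6: alpha = 0.05. fail to reject H0.

rho = 0.0000, p = 1.000000, fail to reject H0 at alpha = 0.05.


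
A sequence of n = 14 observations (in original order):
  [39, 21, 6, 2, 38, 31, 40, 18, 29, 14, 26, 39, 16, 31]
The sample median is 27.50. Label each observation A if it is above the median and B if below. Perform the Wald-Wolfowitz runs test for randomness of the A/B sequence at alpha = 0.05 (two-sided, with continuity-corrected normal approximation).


Step 1: Compute median = 27.50; label A = above, B = below.
Labels in order: ABBBAAABABBABA  (n_A = 7, n_B = 7)
Step 2: Count runs R = 9.
Step 3: Under H0 (random ordering), E[R] = 2*n_A*n_B/(n_A+n_B) + 1 = 2*7*7/14 + 1 = 8.0000.
        Var[R] = 2*n_A*n_B*(2*n_A*n_B - n_A - n_B) / ((n_A+n_B)^2 * (n_A+n_B-1)) = 8232/2548 = 3.2308.
        SD[R] = 1.7974.
Step 4: Continuity-corrected z = (R - 0.5 - E[R]) / SD[R] = (9 - 0.5 - 8.0000) / 1.7974 = 0.2782.
Step 5: Two-sided p-value via normal approximation = 2*(1 - Phi(|z|)) = 0.780879.
Step 6: alpha = 0.05. fail to reject H0.

R = 9, z = 0.2782, p = 0.780879, fail to reject H0.


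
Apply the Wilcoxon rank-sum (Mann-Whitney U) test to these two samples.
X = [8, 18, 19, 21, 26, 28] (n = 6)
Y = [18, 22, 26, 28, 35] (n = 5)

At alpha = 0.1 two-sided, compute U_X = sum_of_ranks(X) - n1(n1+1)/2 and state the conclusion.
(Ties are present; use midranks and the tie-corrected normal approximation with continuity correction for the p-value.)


Step 1: Combine and sort all 11 observations; assign midranks.
sorted (value, group): (8,X), (18,X), (18,Y), (19,X), (21,X), (22,Y), (26,X), (26,Y), (28,X), (28,Y), (35,Y)
ranks: 8->1, 18->2.5, 18->2.5, 19->4, 21->5, 22->6, 26->7.5, 26->7.5, 28->9.5, 28->9.5, 35->11
Step 2: Rank sum for X: R1 = 1 + 2.5 + 4 + 5 + 7.5 + 9.5 = 29.5.
Step 3: U_X = R1 - n1(n1+1)/2 = 29.5 - 6*7/2 = 29.5 - 21 = 8.5.
       U_Y = n1*n2 - U_X = 30 - 8.5 = 21.5.
Step 4: Ties are present, so use the tie-corrected normal approximation (with continuity correction) for the p-value.
Step 5: p-value = 0.270031; compare to alpha = 0.1. fail to reject H0.

U_X = 8.5, p = 0.270031, fail to reject H0 at alpha = 0.1.


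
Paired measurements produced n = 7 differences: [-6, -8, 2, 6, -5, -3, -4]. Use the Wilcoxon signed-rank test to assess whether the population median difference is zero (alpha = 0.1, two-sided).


Step 1: Drop any zero differences (none here) and take |d_i|.
|d| = [6, 8, 2, 6, 5, 3, 4]
Step 2: Midrank |d_i| (ties get averaged ranks).
ranks: |6|->5.5, |8|->7, |2|->1, |6|->5.5, |5|->4, |3|->2, |4|->3
Step 3: Attach original signs; sum ranks with positive sign and with negative sign.
W+ = 1 + 5.5 = 6.5
W- = 5.5 + 7 + 4 + 2 + 3 = 21.5
(Check: W+ + W- = 28 should equal n(n+1)/2 = 28.)
Step 4: Test statistic W = min(W+, W-) = 6.5.
Step 5: Ties in |d|, so use the tie-corrected normal approximation.
        E[W] = n(n+1)/4 = 7*8/4 = 14.
        Tie groups: |d|=6 (t=2); sum(t^3 - t) = 6.
        Var[W] = n(n+1)(2n+1)/24 - sum(t^3-t)/48 = 840/24 - 6/48 = 34.875.
        z = (W - E[W]) / sqrt(Var[W]) = (6.5 - 14) / 5.9055 = -1.2700.
        Two-sided p = 2*Phi(z) = 0.204084.
Step 6: alpha = 0.1. fail to reject H0.

W+ = 6.5, W- = 21.5, W = min = 6.5, p = 0.204084, fail to reject H0.


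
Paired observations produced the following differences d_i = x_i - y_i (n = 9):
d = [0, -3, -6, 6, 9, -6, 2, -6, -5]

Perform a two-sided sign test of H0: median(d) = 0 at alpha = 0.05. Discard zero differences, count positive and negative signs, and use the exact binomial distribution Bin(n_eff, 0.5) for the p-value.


Step 1: Discard zero differences. Original n = 9; n_eff = number of nonzero differences = 8.
Nonzero differences (with sign): -3, -6, +6, +9, -6, +2, -6, -5
Step 2: Count signs: positive = 3, negative = 5.
Step 3: Under H0: P(positive) = 0.5, so the number of positives S ~ Bin(8, 0.5).
Step 4: Two-sided exact p-value = sum of Bin(8,0.5) probabilities at or below the observed probability = 0.726562.
Step 5: alpha = 0.05. fail to reject H0.

n_eff = 8, pos = 3, neg = 5, p = 0.726562, fail to reject H0.


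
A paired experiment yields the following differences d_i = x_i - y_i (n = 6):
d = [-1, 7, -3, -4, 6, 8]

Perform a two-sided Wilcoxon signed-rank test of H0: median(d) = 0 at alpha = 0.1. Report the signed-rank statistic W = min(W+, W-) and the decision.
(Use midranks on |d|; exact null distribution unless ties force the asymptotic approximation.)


Step 1: Drop any zero differences (none here) and take |d_i|.
|d| = [1, 7, 3, 4, 6, 8]
Step 2: Midrank |d_i| (ties get averaged ranks).
ranks: |1|->1, |7|->5, |3|->2, |4|->3, |6|->4, |8|->6
Step 3: Attach original signs; sum ranks with positive sign and with negative sign.
W+ = 5 + 4 + 6 = 15
W- = 1 + 2 + 3 = 6
(Check: W+ + W- = 21 should equal n(n+1)/2 = 21.)
Step 4: Test statistic W = min(W+, W-) = 6.
Step 5: No ties, so the exact null distribution over the 2^6 = 64 sign assignments gives the two-sided p-value = 0.437500.
Step 6: alpha = 0.1. fail to reject H0.

W+ = 15, W- = 6, W = min = 6, p = 0.437500, fail to reject H0.


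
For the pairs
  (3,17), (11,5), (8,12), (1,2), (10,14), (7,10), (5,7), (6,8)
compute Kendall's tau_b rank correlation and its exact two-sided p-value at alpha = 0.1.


Step 1: Enumerate the 28 unordered pairs (i,j) with i<j and classify each by sign(x_j-x_i) * sign(y_j-y_i).
  (1,2):dx=+8,dy=-12->D; (1,3):dx=+5,dy=-5->D; (1,4):dx=-2,dy=-15->C; (1,5):dx=+7,dy=-3->D
  (1,6):dx=+4,dy=-7->D; (1,7):dx=+2,dy=-10->D; (1,8):dx=+3,dy=-9->D; (2,3):dx=-3,dy=+7->D
  (2,4):dx=-10,dy=-3->C; (2,5):dx=-1,dy=+9->D; (2,6):dx=-4,dy=+5->D; (2,7):dx=-6,dy=+2->D
  (2,8):dx=-5,dy=+3->D; (3,4):dx=-7,dy=-10->C; (3,5):dx=+2,dy=+2->C; (3,6):dx=-1,dy=-2->C
  (3,7):dx=-3,dy=-5->C; (3,8):dx=-2,dy=-4->C; (4,5):dx=+9,dy=+12->C; (4,6):dx=+6,dy=+8->C
  (4,7):dx=+4,dy=+5->C; (4,8):dx=+5,dy=+6->C; (5,6):dx=-3,dy=-4->C; (5,7):dx=-5,dy=-7->C
  (5,8):dx=-4,dy=-6->C; (6,7):dx=-2,dy=-3->C; (6,8):dx=-1,dy=-2->C; (7,8):dx=+1,dy=+1->C
Step 2: C = 17, D = 11, total pairs = 28.
Step 3: tau = (C - D)/(n(n-1)/2) = (17 - 11)/28 = 0.214286.
Step 4: Exact two-sided p-value (enumerate n! = 40320 permutations of y under H0): p = 0.548413.
Step 5: alpha = 0.1. fail to reject H0.

tau_b = 0.2143 (C=17, D=11), p = 0.548413, fail to reject H0.


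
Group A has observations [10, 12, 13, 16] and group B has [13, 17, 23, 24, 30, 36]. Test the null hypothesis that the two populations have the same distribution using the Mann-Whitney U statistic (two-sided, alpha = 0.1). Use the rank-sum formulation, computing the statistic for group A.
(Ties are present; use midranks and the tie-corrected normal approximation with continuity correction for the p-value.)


Step 1: Combine and sort all 10 observations; assign midranks.
sorted (value, group): (10,X), (12,X), (13,X), (13,Y), (16,X), (17,Y), (23,Y), (24,Y), (30,Y), (36,Y)
ranks: 10->1, 12->2, 13->3.5, 13->3.5, 16->5, 17->6, 23->7, 24->8, 30->9, 36->10
Step 2: Rank sum for X: R1 = 1 + 2 + 3.5 + 5 = 11.5.
Step 3: U_X = R1 - n1(n1+1)/2 = 11.5 - 4*5/2 = 11.5 - 10 = 1.5.
       U_Y = n1*n2 - U_X = 24 - 1.5 = 22.5.
Step 4: Ties are present, so use the tie-corrected normal approximation (with continuity correction) for the p-value.
Step 5: p-value = 0.032476; compare to alpha = 0.1. reject H0.

U_X = 1.5, p = 0.032476, reject H0 at alpha = 0.1.


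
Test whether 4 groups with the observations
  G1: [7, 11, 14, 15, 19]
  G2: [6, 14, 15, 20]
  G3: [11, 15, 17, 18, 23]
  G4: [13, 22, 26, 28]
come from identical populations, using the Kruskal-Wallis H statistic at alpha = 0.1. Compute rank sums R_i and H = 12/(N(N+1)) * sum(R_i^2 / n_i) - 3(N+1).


Step 1: Combine all N = 18 observations and assign midranks.
sorted (value, group, rank): (6,G2,1), (7,G1,2), (11,G1,3.5), (11,G3,3.5), (13,G4,5), (14,G1,6.5), (14,G2,6.5), (15,G1,9), (15,G2,9), (15,G3,9), (17,G3,11), (18,G3,12), (19,G1,13), (20,G2,14), (22,G4,15), (23,G3,16), (26,G4,17), (28,G4,18)
Step 2: Sum ranks within each group.
R_1 = 34 (n_1 = 5)
R_2 = 30.5 (n_2 = 4)
R_3 = 51.5 (n_3 = 5)
R_4 = 55 (n_4 = 4)
Step 3: H = 12/(N(N+1)) * sum(R_i^2/n_i) - 3(N+1)
     = 12/(18*19) * (34^2/5 + 30.5^2/4 + 51.5^2/5 + 55^2/4) - 3*19
     = 0.035088 * 1750.46 - 57
     = 4.419737.
Step 4: Ties present; correction factor C = 1 - 36/(18^3 - 18) = 0.993808. Corrected H = 4.419737 / 0.993808 = 4.447274.
Step 5: Under H0, H ~ chi^2(3); p-value = 0.217042.
Step 6: alpha = 0.1. fail to reject H0.

H = 4.4473, df = 3, p = 0.217042, fail to reject H0.
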